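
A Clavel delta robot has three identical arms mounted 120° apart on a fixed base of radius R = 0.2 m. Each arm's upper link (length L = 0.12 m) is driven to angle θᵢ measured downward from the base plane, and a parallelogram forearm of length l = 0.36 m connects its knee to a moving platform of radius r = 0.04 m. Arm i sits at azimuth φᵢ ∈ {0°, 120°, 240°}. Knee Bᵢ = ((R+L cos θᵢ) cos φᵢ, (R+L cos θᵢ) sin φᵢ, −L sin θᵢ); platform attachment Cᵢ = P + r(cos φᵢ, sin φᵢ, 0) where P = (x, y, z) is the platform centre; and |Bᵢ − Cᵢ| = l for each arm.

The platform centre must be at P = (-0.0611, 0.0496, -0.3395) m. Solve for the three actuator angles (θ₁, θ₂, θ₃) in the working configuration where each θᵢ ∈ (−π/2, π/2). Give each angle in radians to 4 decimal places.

φ1=0.0° → target in arm frame (-0.0611, 0.0496)
  A=0.2211, B=-0.3395, C=(l²−L²−A²−y'²−z²)/(2L)=-0.2142
  √(A²+B²)=0.4051;  θ1 = -0.9935+2.1278 ≈ 1.1343
arm 2 (φ=120.0°): x'=0.0735, y'=0.0281
  A cos θ + B sin θ = C:  0.0865·cos θ + -0.3395·sin θ = -0.0347
  θ2 = atan2(B,A) + arccos(C/0.3503) = 0.3487
φ3=240.0° → target in arm frame (-0.0124, -0.0777)
  A=0.1724, B=-0.3395, C=(l²−L²−A²−y'²−z²)/(2L)=-0.1493
  γ=atan2(-0.3395,0.1724)=-1.1009;  ψ=arccos(-0.3920)=1.9736;  θ3=γ+ψ≈0.8727

θ₁ = 1.1343, θ₂ = 0.3487, θ₃ = 0.8727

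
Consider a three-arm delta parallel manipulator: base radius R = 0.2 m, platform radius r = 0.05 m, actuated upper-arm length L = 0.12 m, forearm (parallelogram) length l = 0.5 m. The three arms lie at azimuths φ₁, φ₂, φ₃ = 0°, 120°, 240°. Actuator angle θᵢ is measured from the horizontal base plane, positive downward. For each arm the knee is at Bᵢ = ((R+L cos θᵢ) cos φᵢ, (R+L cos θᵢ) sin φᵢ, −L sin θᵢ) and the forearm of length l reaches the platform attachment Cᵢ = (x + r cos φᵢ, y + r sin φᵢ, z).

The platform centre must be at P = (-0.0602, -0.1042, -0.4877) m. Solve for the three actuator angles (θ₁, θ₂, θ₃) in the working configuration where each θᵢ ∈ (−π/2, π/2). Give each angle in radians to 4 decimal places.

rotate P by −φ1: (-0.0602, -0.1042, -0.4877)
  A cos θ + B sin θ = C:  0.2102·cos θ + -0.4877·sin θ = -0.2387
  γ=atan2(-0.4877,0.2102)=-1.1639;  ψ=arccos(-0.4495)=2.0370;  θ1=γ+ψ≈0.8732
φ2=120.0° → target in arm frame (-0.0601, 0.1042)
  A=0.2101, B=-0.4877, C=(l²−L²−A²−y'²−z²)/(2L)=-0.2386
  θ2 = atan2(B,A) + arccos(C/0.5310) = 0.8729
arm 3 (φ=240.0°): x'=0.1203, y'=0.0000
  e−x'=0.0297;  (l²−L²−(e−x')²−y'²−z²)/2L = -0.0130
  θ3 = atan2(B,A) + arccos(C/0.4886) = 0.0874

θ₁ = 0.8732, θ₂ = 0.8729, θ₃ = 0.0874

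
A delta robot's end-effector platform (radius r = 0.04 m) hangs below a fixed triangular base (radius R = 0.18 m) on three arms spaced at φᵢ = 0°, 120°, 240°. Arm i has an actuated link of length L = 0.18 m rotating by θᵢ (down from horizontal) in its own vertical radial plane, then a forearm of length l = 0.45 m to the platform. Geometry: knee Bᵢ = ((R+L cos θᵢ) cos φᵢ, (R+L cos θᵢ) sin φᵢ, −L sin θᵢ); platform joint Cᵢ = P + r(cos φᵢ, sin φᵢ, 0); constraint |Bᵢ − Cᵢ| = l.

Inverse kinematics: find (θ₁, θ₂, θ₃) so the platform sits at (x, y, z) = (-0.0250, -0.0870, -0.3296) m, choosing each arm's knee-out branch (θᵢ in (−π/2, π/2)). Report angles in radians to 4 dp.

θ₁ = 0.2618, θ₂ = 0.4361, θ₃ = -0.3494

φ1=0.0° → target in arm frame (-0.0250, -0.0870)
  A cos θ + B sin θ = C:  0.1650·cos θ + -0.3296·sin θ = 0.0741
  γ=atan2(-0.3296,0.1650)=-1.1067;  ψ=arccos(0.2010)=1.3684;  θ1=γ+ψ≈0.2618
arm 2 (φ=120.0°): x'=-0.0628, y'=0.0652
  A=0.2028, B=-0.3296, C=(l²−L²−A²−y'²−z²)/(2L)=0.0446
  √(A²+B²)=0.3870;  θ2 = -1.0191+1.4552 ≈ 0.4361
arm 3 (φ=240.0°): x'=0.0878, y'=0.0218
  A cos θ + B sin θ = C:  0.0522·cos θ + -0.3296·sin θ = 0.1619
  √(A²+B²)=0.3337;  θ3 = -1.4139+1.0644 ≈ -0.3494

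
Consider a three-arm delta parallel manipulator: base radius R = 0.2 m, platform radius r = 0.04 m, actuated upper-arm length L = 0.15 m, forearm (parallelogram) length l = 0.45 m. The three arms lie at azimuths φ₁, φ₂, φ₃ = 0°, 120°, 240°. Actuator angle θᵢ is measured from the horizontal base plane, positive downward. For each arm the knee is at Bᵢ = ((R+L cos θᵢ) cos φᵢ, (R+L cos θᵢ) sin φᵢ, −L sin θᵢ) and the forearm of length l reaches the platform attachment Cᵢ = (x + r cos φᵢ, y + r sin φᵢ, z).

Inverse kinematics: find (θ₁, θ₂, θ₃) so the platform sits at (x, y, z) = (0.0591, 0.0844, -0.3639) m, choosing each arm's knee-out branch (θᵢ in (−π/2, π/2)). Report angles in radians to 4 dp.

θ₁ = 0.0000, θ₂ = 0.0872, θ₃ = 0.7854

arm 1 (φ=0.0°): x'=0.0591, y'=0.0844
  A cos θ + B sin θ = C:  0.1009·cos θ + -0.3639·sin θ = 0.1009
  γ=atan2(-0.3639,0.1009)=-1.3003;  ψ=arccos(0.2672)=1.3003;  θ1=γ+ψ≈0.0000
φ2=120.0° → target in arm frame (0.0435, -0.0934)
  A=0.1165, B=-0.3639, C=(l²−L²−A²−y'²−z²)/(2L)=0.0843
  √(A²+B²)=0.3821;  θ2 = -1.2611+1.3483 ≈ 0.0872
φ3=240.0° → target in arm frame (-0.1026, 0.0090)
  A cos θ + B sin θ = C:  0.2626·cos θ + -0.3639·sin θ = -0.0716
  γ=atan2(-0.3639,0.2626)=-0.9456;  ψ=arccos(-0.1596)=1.7311;  θ3=γ+ψ≈0.7854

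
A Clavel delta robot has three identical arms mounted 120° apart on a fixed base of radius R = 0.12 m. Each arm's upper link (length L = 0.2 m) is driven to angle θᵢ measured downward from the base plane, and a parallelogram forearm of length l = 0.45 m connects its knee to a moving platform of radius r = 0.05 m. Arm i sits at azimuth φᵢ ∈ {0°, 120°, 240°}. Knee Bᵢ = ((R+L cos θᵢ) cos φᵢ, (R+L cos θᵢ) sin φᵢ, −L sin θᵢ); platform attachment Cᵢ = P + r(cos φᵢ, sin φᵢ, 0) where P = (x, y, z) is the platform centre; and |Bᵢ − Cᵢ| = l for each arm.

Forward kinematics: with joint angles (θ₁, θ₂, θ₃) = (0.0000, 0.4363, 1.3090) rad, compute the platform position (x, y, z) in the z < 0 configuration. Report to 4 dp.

φ1=0.0°: virtual centre (0.2700, 0.0000, 0.0000), radius l
arm 2 at φ=120.0°: (R−r)+L cos θ2 = 0.2513;  O2 = (-0.1256, 0.2176, -0.0845)
φ3=240.0°: virtual centre (-0.0609, -0.1055, -0.1932), radius l
eliminate P² terms by subtracting sphere 1 from 2 and 3
plane₁₂: -0.7913x+0.4352y+-0.1690z = -0.0026
det = 0.4549;  x = 0.0211+-0.4480z,  y = 0.0323+-0.4262z
quadratic in z: (1.3824)z²+(0.1955)z+(-0.1395)=0, √Δ=0.8997 → z ∈ {-0.3962, 0.2547}; z = -0.3962 (taking z<0)
x = 0.1986, y = 0.2011

(0.1986, 0.2011, -0.3962)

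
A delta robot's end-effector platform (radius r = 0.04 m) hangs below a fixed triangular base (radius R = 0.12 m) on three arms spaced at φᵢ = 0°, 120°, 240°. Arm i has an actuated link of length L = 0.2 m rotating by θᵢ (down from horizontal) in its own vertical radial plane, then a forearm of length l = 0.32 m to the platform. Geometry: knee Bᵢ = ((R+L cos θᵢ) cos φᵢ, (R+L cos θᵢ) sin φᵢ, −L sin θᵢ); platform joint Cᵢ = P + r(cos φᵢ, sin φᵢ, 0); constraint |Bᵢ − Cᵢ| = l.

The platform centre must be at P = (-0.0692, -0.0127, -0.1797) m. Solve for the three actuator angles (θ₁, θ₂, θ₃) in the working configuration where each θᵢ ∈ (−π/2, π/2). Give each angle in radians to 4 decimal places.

arm 1 (φ=0.0°): x'=-0.0692, y'=-0.0127
  A=0.1492, B=-0.1797, C=(l²−L²−A²−y'²−z²)/(2L)=0.0192
  θ1 = atan2(B,A) + arccos(C/0.2336) = 0.6106
φ2=120.0° → target in arm frame (0.0236, 0.0663)
  A=0.0564, B=-0.1797, C=(l²−L²−A²−y'²−z²)/(2L)=0.0563
  √(A²+B²)=0.1883;  θ2 = -1.2667+1.2670 ≈ 0.0004
φ3=240.0° → target in arm frame (0.0456, -0.0536)
  A cos θ + B sin θ = C:  0.0344·cos θ + -0.1797·sin θ = 0.0651
  γ=atan2(-0.1797,0.0344)=-1.3816;  ψ=arccos(0.3560)=1.2068;  θ3=γ+ψ≈-0.1748

θ₁ = 0.6106, θ₂ = 0.0004, θ₃ = -0.1748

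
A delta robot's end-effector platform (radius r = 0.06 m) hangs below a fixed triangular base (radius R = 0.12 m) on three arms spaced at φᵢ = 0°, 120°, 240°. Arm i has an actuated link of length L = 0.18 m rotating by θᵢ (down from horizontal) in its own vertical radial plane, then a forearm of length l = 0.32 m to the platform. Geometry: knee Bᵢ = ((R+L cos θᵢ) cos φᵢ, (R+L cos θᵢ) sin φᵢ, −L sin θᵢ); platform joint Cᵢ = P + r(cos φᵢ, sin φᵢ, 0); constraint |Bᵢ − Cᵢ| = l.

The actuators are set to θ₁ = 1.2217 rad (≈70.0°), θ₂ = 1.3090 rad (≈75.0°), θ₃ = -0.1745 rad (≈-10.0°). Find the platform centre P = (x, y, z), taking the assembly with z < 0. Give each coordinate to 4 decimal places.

φ1=0.0°: virtual centre (0.1216, 0.0000, -0.1691), radius l
S2 = (0.1066·cos120.0°, 0.1066·sin120.0°, -0.1739) = (-0.0533, 0.0923, -0.1739)
arm 3 at φ=240.0°: ρ3 = 0.2373;  S3 = (-0.1186, -0.2055, 0.0313)
subtract pairs → two planes through P
plane₁₂: -0.3497x+0.1846y+-0.0094z = -0.0018
Cramer: x(z) = -0.0078+0.3017z;  y(z) = -0.0246+0.6226z
sphere 1 gives Az²+Bz+C=0 with A=1.4787, B=0.2296, C=-0.0564;  B²−4AC=0.3865;  roots -0.2878, 0.1326;  negative root z = -0.2878
x = -0.0947, y = -0.2038

(-0.0947, -0.2038, -0.2878)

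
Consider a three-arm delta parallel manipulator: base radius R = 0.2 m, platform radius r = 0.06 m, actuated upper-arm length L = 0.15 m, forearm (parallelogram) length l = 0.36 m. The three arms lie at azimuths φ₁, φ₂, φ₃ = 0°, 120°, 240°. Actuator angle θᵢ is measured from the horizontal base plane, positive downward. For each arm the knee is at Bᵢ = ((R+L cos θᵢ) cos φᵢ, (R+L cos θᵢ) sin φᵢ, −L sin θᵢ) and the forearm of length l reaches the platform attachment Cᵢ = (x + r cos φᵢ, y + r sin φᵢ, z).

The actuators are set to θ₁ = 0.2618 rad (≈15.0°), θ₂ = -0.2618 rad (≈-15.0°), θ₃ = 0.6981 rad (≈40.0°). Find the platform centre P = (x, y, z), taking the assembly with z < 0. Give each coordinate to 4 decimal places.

φ1=0.0°: virtual centre (0.2849, 0.0000, -0.0388), radius l
arm 2 at φ=120.0°: (R−r)+L cos θ2 = 0.2849;  O2 = (-0.1424, 0.2467, 0.0388)
arm 3 at φ=240.0°: (R−r)+L cos θ3 = 0.2549;  O3 = (-0.1275, -0.2208, -0.0964)
subtract pairs → two planes through P
plane₁₂: -0.8547x+0.4934y+0.1553z = 0.0000
Cramer: x(z) = 0.0053+0.0150z;  y(z) = 0.0091-0.2888z
sphere 1 gives Az²+Bz+C=0 with A=1.0836, B=0.0640, C=-0.0498;  B²−4AC=0.2201;  roots -0.2460, 0.1869;  negative root z = -0.2460
x = 0.0016, y = 0.0802

(0.0016, 0.0802, -0.2460)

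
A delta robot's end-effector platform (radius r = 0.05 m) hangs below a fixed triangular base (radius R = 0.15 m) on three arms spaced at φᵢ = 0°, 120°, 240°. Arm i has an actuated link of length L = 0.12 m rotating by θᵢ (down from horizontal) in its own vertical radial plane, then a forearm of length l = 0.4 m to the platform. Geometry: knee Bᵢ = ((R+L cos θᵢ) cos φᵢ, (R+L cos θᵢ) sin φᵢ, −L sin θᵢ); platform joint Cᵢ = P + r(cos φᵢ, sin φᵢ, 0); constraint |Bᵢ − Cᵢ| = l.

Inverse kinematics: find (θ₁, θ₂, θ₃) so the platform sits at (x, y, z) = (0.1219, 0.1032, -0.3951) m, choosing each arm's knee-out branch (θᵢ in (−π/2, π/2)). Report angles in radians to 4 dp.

θ₁ = 0.1744, θ₂ = 0.6110, θ₃ = 1.3094

rotate P by −φ1: (0.1219, 0.1032, -0.3951)
  e−x'=-0.0219;  (l²−L²−(e−x')²−y'²−z²)/2L = -0.0901
  √(A²+B²)=0.3957;  θ1 = -1.6262+1.8006 ≈ 0.1744
rotate P by −φ2: (0.0284, -0.1572, -0.3951)
  e−x'=0.0716;  (l²−L²−(e−x')²−y'²−z²)/2L = -0.1680
  √(A²+B²)=0.4015;  θ2 = -1.3916+2.0026 ≈ 0.6110
arm 3 (φ=240.0°): x'=-0.1503, y'=0.0540
  e−x'=0.2503;  (l²−L²−(e−x')²−y'²−z²)/2L = -0.3170
  γ=atan2(-0.3951,0.2503)=-1.0061;  ψ=arccos(-0.6777)=2.3155;  θ3=γ+ψ≈1.3094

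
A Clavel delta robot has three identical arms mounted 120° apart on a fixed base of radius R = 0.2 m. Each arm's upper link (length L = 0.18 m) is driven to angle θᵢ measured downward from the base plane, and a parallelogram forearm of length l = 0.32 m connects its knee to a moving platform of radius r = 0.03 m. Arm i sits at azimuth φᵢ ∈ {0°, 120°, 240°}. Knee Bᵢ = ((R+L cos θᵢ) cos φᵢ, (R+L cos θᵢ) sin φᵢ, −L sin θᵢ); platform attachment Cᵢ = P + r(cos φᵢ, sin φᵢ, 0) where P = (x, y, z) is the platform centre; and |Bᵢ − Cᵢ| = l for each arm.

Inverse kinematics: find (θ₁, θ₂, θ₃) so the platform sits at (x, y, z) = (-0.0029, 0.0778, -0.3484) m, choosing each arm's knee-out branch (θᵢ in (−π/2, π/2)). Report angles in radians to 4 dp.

φ1=0.0° → target in arm frame (-0.0029, 0.0778)
  e−x'=0.1729;  (l²−L²−(e−x')²−y'²−z²)/2L = -0.2426
  √(A²+B²)=0.3889;  θ1 = -1.1101+2.2443 ≈ 1.1341
rotate P by −φ2: (0.0688, -0.0364, -0.3484)
  A cos θ + B sin θ = C:  0.1012·cos θ + -0.3484·sin θ = -0.1748
  θ2 = atan2(B,A) + arccos(C/0.3628) = 0.7855
rotate P by −φ3: (-0.0659, -0.0414, -0.3484)
  e−x'=0.2359;  (l²−L²−(e−x')²−y'²−z²)/2L = -0.3021
  θ3 = atan2(B,A) + arccos(C/0.4208) = 1.3962

θ₁ = 1.1341, θ₂ = 0.7855, θ₃ = 1.3962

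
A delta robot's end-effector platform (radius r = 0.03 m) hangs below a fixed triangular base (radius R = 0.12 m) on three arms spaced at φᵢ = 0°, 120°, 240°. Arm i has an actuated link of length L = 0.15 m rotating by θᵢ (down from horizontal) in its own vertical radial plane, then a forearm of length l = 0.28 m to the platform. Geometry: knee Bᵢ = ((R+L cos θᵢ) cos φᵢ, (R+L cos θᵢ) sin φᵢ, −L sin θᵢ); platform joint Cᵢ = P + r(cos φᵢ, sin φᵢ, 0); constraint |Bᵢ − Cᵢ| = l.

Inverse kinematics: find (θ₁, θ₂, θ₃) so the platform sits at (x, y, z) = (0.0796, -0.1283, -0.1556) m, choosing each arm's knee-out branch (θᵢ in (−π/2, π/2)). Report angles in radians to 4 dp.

θ₁ = -0.2623, θ₂ = 1.3089, θ₃ = -0.1745

φ1=0.0° → target in arm frame (0.0796, -0.1283)
  e−x'=0.0104;  (l²−L²−(e−x')²−y'²−z²)/2L = 0.0504
  γ=atan2(-0.1556,0.0104)=-1.5041;  ψ=arccos(0.3232)=1.2417;  θ1=γ+ψ≈-0.2623
arm 2 (φ=120.0°): x'=-0.1509, y'=-0.0048
  A=0.2409, B=-0.1556, C=(l²−L²−A²−y'²−z²)/(2L)=-0.0879
  θ2 = atan2(B,A) + arccos(C/0.2868) = 1.3089
φ3=240.0° → target in arm frame (0.0713, 0.1331)
  e−x'=0.0187;  (l²−L²−(e−x')²−y'²−z²)/2L = 0.0454
  θ3 = atan2(B,A) + arccos(C/0.1567) = -0.1745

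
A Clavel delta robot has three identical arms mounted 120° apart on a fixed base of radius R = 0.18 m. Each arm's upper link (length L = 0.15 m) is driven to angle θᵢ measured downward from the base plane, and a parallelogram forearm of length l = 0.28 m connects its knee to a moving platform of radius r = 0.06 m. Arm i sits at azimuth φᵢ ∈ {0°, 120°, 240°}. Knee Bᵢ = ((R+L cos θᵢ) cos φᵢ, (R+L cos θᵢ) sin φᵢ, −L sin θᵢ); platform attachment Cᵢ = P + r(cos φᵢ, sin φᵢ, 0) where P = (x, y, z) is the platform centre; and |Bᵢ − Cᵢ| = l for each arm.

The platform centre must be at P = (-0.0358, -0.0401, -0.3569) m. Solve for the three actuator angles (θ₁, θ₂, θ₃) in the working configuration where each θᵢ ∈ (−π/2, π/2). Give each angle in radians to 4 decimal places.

θ₁ = 1.3968, θ₂ = 1.3091, θ₃ = 0.9602

arm 1 (φ=0.0°): x'=-0.0358, y'=-0.0401
  A cos θ + B sin θ = C:  0.1558·cos θ + -0.3569·sin θ = -0.3245
  γ=atan2(-0.3569,0.1558)=-1.1592;  ψ=arccos(-0.8334)=2.5560;  θ1=γ+ψ≈1.3968
rotate P by −φ2: (-0.0168, 0.0511, -0.3569)
  e−x'=0.1368;  (l²−L²−(e−x')²−y'²−z²)/2L = -0.3094
  γ=atan2(-0.3569,0.1368)=-1.2047;  ψ=arccos(-0.8093)=2.5138;  θ2=γ+ψ≈1.3091
φ3=240.0° → target in arm frame (0.0526, -0.0110)
  e−x'=0.0674;  (l²−L²−(e−x')²−y'²−z²)/2L = -0.2538
  √(A²+B²)=0.3632;  θ3 = -1.3842+2.3444 ≈ 0.9602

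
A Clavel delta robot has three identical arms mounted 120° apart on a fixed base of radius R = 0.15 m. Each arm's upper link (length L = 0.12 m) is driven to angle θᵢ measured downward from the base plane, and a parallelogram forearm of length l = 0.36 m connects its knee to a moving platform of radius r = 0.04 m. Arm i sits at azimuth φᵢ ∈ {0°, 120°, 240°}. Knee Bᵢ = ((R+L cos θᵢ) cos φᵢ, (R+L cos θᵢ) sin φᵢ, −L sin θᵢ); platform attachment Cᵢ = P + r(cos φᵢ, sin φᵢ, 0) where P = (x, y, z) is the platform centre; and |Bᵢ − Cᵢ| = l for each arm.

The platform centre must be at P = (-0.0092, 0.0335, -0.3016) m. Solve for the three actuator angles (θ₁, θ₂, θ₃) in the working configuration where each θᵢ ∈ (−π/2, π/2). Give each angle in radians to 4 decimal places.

arm 1 (φ=0.0°): x'=-0.0092, y'=0.0335
  A=0.1192, B=-0.3016, C=(l²−L²−A²−y'²−z²)/(2L)=0.0371
  √(A²+B²)=0.3243;  θ1 = -1.1944+1.4561 ≈ 0.2617
φ2=120.0° → target in arm frame (0.0336, -0.0088)
  A=0.0764, B=-0.3016, C=(l²−L²−A²−y'²−z²)/(2L)=0.0764
  θ2 = atan2(B,A) + arccos(C/0.3111) = 0.0001
arm 3 (φ=240.0°): x'=-0.0244, y'=-0.0247
  e−x'=0.1344;  (l²−L²−(e−x')²−y'²−z²)/2L = 0.0232
  √(A²+B²)=0.3302;  θ3 = -1.1516+1.5006 ≈ 0.3490

θ₁ = 0.2617, θ₂ = 0.0001, θ₃ = 0.3490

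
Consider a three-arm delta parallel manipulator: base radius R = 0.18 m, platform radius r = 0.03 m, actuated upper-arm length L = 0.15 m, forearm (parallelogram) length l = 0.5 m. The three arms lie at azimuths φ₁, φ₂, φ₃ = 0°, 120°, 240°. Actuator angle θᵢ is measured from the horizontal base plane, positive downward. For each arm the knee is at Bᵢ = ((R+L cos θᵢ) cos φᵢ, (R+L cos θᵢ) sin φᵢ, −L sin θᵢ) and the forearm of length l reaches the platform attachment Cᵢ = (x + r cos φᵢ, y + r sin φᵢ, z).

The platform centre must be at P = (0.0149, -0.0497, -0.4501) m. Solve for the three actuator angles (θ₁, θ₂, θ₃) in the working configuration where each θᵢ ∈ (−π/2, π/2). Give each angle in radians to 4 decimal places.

rotate P by −φ1: (0.0149, -0.0497, -0.4501)
  e−x'=0.1351;  (l²−L²−(e−x')²−y'²−z²)/2L = 0.0140
  √(A²+B²)=0.4699;  θ1 = -1.2792+1.5411 ≈ 0.2619
rotate P by −φ2: (-0.0505, 0.0119, -0.4501)
  A=0.2005, B=-0.4501, C=(l²−L²−A²−y'²−z²)/(2L)=-0.0514
  γ=atan2(-0.4501,0.2005)=-1.1517;  ψ=arccos(-0.1044)=1.6754;  θ2=γ+ψ≈0.5236
arm 3 (φ=240.0°): x'=0.0356, y'=0.0378
  A cos θ + B sin θ = C:  0.1144·cos θ + -0.4501·sin θ = 0.0347
  θ3 = atan2(B,A) + arccos(C/0.4644) = 0.1742

θ₁ = 0.2619, θ₂ = 0.5236, θ₃ = 0.1742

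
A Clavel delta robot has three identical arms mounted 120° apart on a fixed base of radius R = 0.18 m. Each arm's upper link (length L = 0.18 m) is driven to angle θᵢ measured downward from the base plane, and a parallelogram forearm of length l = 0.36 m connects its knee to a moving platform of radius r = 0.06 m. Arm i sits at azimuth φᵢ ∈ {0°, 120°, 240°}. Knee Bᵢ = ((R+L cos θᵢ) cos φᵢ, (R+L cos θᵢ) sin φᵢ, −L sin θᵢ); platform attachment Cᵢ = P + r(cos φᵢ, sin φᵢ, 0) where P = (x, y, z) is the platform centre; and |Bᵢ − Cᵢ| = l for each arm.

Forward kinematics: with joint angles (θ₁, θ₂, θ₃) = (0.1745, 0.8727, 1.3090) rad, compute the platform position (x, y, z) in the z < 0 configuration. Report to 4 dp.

(0.1437, 0.0740, -0.3483)

φ1=0.0°: virtual centre (0.2973, 0.0000, -0.0313), radius l
φ2=120.0°: virtual centre (-0.1178, 0.2041, -0.1379), radius l
φ3=240.0°: virtual centre (-0.0833, -0.1443, -0.1739), radius l
|centre ₂|²−|centre ₁|² = -0.0148;  |centre ₃|²−|centre ₁|² = -0.0314
linear system: -0.8302x+0.4082y = -0.0148−-0.2133z; -0.7611x+-0.2885y = -0.0314−-0.2852z
det = 0.5503;  x = 0.0310+-0.3234z,  y = 0.0269+-0.1353z
sphere 1 gives Az²+Bz+C=0 with A=1.1229, B=0.2275, C=-0.0570;  B²−4AC=0.3078;  roots -0.3483, 0.1458;  negative root z = -0.3483
x = 0.1437, y = 0.0740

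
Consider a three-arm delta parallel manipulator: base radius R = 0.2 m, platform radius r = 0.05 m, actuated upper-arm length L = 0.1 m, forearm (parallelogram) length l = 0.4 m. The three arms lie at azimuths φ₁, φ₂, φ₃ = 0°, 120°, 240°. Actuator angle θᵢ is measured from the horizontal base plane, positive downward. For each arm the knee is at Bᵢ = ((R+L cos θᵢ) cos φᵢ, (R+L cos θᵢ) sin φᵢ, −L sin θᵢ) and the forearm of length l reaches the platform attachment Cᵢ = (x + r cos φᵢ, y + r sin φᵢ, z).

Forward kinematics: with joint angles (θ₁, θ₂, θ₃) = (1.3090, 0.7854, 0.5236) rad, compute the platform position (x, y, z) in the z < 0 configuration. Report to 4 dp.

(-0.0773, -0.0257, -0.4052)

O1 = (0.1759·cos0.0°, 0.1759·sin0.0°, -0.0966) = (0.1759, 0.0000, -0.0966)
O2 = (0.2207·cos120.0°, 0.2207·sin120.0°, -0.0707) = (-0.1104, 0.1911, -0.0707)
O3 = (0.2366·cos240.0°, 0.2366·sin240.0°, -0.0500) = (-0.1183, -0.2049, -0.0500)
|O₂|²−|O₁|² = 0.0134;  |O₃|²−|O₁|² = 0.0182
[-0.5725 0.3823 0.0518]·P = 0.0134;  [-0.5884 -0.4098 0.0932]·P = 0.0182
Cramer: x(z) = -0.0271+0.1237z;  y(z) = -0.0055+0.0498z
quadratic in z: (1.0178)z²+(0.1424)z+(-0.1094)=0, √Δ=0.6825 → z ∈ {-0.4052, 0.2653}; z = -0.4052 (taking z<0)
x = -0.0773, y = -0.0257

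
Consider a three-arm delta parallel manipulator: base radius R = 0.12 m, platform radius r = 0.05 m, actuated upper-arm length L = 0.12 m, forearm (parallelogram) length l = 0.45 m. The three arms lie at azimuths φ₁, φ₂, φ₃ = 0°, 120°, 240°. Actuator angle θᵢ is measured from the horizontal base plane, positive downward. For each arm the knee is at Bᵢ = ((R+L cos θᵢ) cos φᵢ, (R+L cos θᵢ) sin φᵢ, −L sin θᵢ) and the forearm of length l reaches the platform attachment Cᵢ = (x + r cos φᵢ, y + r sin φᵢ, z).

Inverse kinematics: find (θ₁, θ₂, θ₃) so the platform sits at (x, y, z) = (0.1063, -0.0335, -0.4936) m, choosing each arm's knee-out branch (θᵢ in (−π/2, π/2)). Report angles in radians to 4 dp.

rotate P by −φ1: (0.1063, -0.0335, -0.4936)
  A=-0.0363, B=-0.4936, C=(l²−L²−A²−y'²−z²)/(2L)=-0.2416
  γ=atan2(-0.4936,-0.0363)=-1.6442;  ψ=arccos(-0.4881)=2.0807;  θ1=γ+ψ≈0.4365
arm 2 (φ=120.0°): x'=-0.0822, y'=-0.0753
  A cos θ + B sin θ = C:  0.1522·cos θ + -0.4936·sin θ = -0.3515
  √(A²+B²)=0.5165;  θ2 = -1.2718+2.3193 ≈ 1.0476
φ3=240.0° → target in arm frame (-0.0241, 0.1088)
  A cos θ + B sin θ = C:  0.0941·cos θ + -0.4936·sin θ = -0.3177
  θ3 = atan2(B,A) + arccos(C/0.5025) = 0.8728

θ₁ = 0.4365, θ₂ = 1.0476, θ₃ = 0.8728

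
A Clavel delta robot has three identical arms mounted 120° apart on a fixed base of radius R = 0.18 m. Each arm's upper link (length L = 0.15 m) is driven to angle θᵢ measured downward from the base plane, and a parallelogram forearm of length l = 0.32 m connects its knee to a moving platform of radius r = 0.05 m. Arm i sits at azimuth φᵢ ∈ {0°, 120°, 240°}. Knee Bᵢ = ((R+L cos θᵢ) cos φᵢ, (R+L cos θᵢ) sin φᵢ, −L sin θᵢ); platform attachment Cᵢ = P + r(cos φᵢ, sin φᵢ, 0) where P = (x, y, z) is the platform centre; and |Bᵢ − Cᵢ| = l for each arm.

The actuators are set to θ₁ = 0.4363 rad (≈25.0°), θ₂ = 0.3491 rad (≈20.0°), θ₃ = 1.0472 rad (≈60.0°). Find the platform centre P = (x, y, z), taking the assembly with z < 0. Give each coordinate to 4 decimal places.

(0.0342, 0.0752, -0.2708)

φ1=0.0°: virtual centre (0.2659, 0.0000, -0.0634), radius l
φ2=120.0°: virtual centre (-0.1355, 0.2347, -0.0513), radius l
φ3=240.0°: virtual centre (-0.1025, -0.1775, -0.1299), radius l
eliminate P² terms by subtracting sphere 1 from 2 and 3
[-0.8028 0.4693 0.0242]·P = 0.0013;  [-0.7369 -0.3551 -0.1330]·P = -0.0158
Cramer: x(z) = 0.0111-0.0854z;  y(z) = 0.0217-0.1975z
quadratic in z: (1.0463)z²+(0.1617)z+(-0.0329)=0, √Δ=0.4050 → z ∈ {-0.2708, 0.1163}; z = -0.2708 (taking z<0)
x = 0.0342, y = 0.0752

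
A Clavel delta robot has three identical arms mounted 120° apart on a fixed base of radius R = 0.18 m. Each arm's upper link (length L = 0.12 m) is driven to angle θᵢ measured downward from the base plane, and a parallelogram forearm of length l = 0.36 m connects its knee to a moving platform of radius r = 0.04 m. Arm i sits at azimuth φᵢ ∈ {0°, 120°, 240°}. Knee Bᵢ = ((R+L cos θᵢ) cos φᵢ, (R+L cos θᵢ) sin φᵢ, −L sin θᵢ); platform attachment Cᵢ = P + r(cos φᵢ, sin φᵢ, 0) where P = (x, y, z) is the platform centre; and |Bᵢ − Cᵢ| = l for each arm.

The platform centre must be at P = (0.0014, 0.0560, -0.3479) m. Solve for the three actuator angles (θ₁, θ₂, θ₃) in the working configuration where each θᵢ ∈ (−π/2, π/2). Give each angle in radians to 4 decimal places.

θ₁ = 0.6980, θ₂ = 0.4358, θ₃ = 0.9599

φ1=0.0° → target in arm frame (0.0014, 0.0560)
  A=0.1386, B=-0.3479, C=(l²−L²−A²−y'²−z²)/(2L)=-0.1174
  γ=atan2(-0.3479,0.1386)=-1.1917;  ψ=arccos(-0.3135)=1.8897;  θ1=γ+ψ≈0.6980
φ2=120.0° → target in arm frame (0.0478, -0.0292)
  e−x'=0.0922;  (l²−L²−(e−x')²−y'²−z²)/2L = -0.0633
  θ2 = atan2(B,A) + arccos(C/0.3599) = 0.4358
φ3=240.0° → target in arm frame (-0.0492, -0.0268)
  A=0.1892, B=-0.3479, C=(l²−L²−A²−y'²−z²)/(2L)=-0.1764
  γ=atan2(-0.3479,0.1892)=-1.0727;  ψ=arccos(-0.4456)=2.0326;  θ3=γ+ψ≈0.9599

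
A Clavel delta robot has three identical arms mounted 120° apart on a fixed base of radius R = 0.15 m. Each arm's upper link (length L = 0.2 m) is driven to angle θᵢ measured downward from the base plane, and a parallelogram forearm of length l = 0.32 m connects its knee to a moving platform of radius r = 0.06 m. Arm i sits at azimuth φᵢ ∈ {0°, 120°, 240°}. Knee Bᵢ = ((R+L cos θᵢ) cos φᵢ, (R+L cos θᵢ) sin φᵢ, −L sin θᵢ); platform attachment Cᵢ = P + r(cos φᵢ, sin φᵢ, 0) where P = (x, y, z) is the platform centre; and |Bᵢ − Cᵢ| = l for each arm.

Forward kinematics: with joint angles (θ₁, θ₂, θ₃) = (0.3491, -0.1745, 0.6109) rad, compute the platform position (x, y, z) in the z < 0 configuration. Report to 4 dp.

(-0.0092, 0.0674, -0.1924)

arm 1 at φ=0.0°: e+L cos θ1 = 0.2779;  O1 = (0.2779, 0.0000, -0.0684)
O2 = (0.2870·cos120.0°, 0.2870·sin120.0°, 0.0347) = (-0.1435, 0.2485, 0.0347)
arm 3 at φ=240.0°: e+L cos θ3 = 0.2538;  O3 = (-0.1269, -0.2198, -0.1147)
|O₂|²−|O₁|² = 0.0016;  |O₃|²−|O₁|² = -0.0043
[-0.8428 0.4970 0.2063]·P = 0.0016;  [-0.8097 -0.4396 -0.0926]·P = -0.0043
det = 0.7730;  x = 0.0019+0.0578z,  y = 0.0064+-0.3171z
quadratic in z: (1.1039)z²+(0.1008)z+(-0.0215)=0, √Δ=0.3240 → z ∈ {-0.1924, 0.1011}; z = -0.1924 (taking z<0)
x = -0.0092, y = 0.0674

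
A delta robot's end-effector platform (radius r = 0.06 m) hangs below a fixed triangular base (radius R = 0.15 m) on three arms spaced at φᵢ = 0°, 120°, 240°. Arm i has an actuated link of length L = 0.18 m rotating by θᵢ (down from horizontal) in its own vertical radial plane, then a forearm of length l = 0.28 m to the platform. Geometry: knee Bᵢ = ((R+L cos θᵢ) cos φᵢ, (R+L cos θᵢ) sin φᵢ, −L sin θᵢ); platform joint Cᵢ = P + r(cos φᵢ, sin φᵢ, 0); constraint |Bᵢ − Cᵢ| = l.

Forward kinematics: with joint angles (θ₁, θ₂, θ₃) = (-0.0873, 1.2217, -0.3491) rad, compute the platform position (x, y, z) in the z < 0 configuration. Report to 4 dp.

(0.0520, -0.1130, -0.1201)

S1 = (0.2693·cos0.0°, 0.2693·sin0.0°, 0.0157) = (0.2693, 0.0000, 0.0157)
S2 = (0.1516·cos120.0°, 0.1516·sin120.0°, -0.1691) = (-0.0758, 0.1313, -0.1691)
φ3=240.0°: virtual centre (-0.1296, -0.2244, 0.0616), radius l
eliminate P² terms by subtracting sphere 1 from 2 and 3
linear system: -0.6902x+0.2625y = -0.0212−-0.3697z; -0.7978x+-0.4488y = -0.0018−0.0918z
det = 0.5192;  x = 0.0192+-0.2732z,  y = -0.0301+0.6899z
quadratic in z: (1.5507)z²+(0.0637)z+(-0.0147)=0, √Δ=0.3087 → z ∈ {-0.1201, 0.0790}; z = -0.1201 (taking z<0)
x = 0.0520, y = -0.1130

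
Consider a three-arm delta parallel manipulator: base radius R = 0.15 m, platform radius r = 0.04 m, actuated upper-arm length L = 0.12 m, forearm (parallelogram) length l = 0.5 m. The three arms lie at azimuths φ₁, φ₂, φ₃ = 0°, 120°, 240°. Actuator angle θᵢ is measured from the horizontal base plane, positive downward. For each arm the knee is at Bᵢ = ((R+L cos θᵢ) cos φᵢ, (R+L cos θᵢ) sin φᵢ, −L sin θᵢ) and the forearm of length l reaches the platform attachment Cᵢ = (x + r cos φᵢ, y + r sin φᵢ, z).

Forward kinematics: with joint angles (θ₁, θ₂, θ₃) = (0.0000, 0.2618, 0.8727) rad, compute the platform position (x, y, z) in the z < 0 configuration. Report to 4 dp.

S1 = (0.2300·cos0.0°, 0.2300·sin0.0°, 0.0000) = (0.2300, 0.0000, 0.0000)
S2 = (0.2259·cos120.0°, 0.2259·sin120.0°, -0.0311) = (-0.1130, 0.1956, -0.0311)
φ3=240.0°: virtual centre (-0.0936, -0.1621, -0.0919), radius l
subtract pairs → two planes through P
plane₁₂: -0.6859x+0.3913y+-0.0621z = -0.0009
Cramer: x(z) = 0.0084-0.1936z;  y(z) = 0.0124-0.1807z
quadratic in z: (1.0701)z²+(0.0814)z+(-0.2007)=0, √Δ=0.9305 → z ∈ {-0.4728, 0.3968}; z = -0.4728 (taking z<0)
x = 0.0999, y = 0.0978

(0.0999, 0.0978, -0.4728)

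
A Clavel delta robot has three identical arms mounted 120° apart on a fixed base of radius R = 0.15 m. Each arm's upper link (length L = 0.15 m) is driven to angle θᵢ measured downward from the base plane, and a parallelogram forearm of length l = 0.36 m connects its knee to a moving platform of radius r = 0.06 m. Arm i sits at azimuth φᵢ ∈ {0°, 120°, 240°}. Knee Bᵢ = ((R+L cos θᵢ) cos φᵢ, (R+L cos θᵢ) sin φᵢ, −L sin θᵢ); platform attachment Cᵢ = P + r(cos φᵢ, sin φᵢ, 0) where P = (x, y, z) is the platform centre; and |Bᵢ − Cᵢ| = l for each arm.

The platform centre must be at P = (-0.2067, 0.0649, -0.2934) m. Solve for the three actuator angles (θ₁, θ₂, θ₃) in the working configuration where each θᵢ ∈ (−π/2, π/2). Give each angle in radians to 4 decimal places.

arm 1 (φ=0.0°): x'=-0.2067, y'=0.0649
  A cos θ + B sin θ = C:  0.2967·cos θ + -0.2934·sin θ = -0.2374
  √(A²+B²)=0.4173;  θ1 = -0.7798+2.1761 ≈ 1.3963
φ2=120.0° → target in arm frame (0.1596, 0.1466)
  A cos θ + B sin θ = C:  -0.0696·cos θ + -0.2934·sin θ = -0.0177
  √(A²+B²)=0.3015;  θ2 = -1.8036+1.6294 ≈ -0.1741
φ3=240.0° → target in arm frame (0.0471, -0.2115)
  A cos θ + B sin θ = C:  0.0429·cos θ + -0.2934·sin θ = -0.0851
  γ=atan2(-0.2934,0.0429)=-1.4258;  ψ=arccos(-0.2871)=1.8619;  θ3=γ+ψ≈0.4362

θ₁ = 1.3963, θ₂ = -0.1741, θ₃ = 0.4362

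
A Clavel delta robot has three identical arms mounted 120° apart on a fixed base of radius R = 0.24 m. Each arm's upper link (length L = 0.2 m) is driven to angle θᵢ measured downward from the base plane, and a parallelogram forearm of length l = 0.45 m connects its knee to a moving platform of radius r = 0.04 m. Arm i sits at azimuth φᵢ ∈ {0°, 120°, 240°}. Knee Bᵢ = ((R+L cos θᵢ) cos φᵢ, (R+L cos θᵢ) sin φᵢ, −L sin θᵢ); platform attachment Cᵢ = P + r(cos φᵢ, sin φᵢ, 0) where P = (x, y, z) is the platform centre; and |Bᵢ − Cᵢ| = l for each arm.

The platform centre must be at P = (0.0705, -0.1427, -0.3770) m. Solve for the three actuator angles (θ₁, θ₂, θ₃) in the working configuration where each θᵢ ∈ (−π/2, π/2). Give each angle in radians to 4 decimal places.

θ₁ = 0.4362, θ₂ = 1.3089, θ₃ = 0.3492

rotate P by −φ1: (0.0705, -0.1427, -0.3770)
  A cos θ + B sin θ = C:  0.1295·cos θ + -0.3770·sin θ = -0.0419
  γ=atan2(-0.3770,0.1295)=-1.2399;  ψ=arccos(-0.1051)=1.6761;  θ1=γ+ψ≈0.4362
φ2=120.0° → target in arm frame (-0.1588, 0.0103)
  A cos θ + B sin θ = C:  0.3588·cos θ + -0.3770·sin θ = -0.2712
  θ2 = atan2(B,A) + arccos(C/0.5205) = 1.3089
φ3=240.0° → target in arm frame (0.0883, 0.1324)
  A cos θ + B sin θ = C:  0.1117·cos θ + -0.3770·sin θ = -0.0241
  γ=atan2(-0.3770,0.1117)=-1.2828;  ψ=arccos(-0.0612)=1.6321;  θ3=γ+ψ≈0.3492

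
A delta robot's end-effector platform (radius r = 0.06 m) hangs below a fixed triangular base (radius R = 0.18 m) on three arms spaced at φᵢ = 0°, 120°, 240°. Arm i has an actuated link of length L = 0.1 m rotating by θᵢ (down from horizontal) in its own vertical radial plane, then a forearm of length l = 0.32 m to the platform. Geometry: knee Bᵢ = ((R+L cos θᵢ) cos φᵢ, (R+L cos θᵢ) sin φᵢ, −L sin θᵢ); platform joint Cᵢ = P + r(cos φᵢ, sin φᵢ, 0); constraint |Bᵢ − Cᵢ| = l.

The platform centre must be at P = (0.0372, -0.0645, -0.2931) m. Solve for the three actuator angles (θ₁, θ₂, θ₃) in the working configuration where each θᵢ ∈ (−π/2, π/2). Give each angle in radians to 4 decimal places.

θ₁ = 0.3497, θ₂ = 1.0472, θ₃ = 0.3492

rotate P by −φ1: (0.0372, -0.0645, -0.2931)
  A cos θ + B sin θ = C:  0.0828·cos θ + -0.2931·sin θ = -0.0226
  √(A²+B²)=0.3046;  θ1 = -1.2955+1.6451 ≈ 0.3497
φ2=120.0° → target in arm frame (-0.0745, 0.0000)
  e−x'=0.1945;  (l²−L²−(e−x')²−y'²−z²)/2L = -0.1566
  √(A²+B²)=0.3517;  θ2 = -0.9850+2.0322 ≈ 1.0472
arm 3 (φ=240.0°): x'=0.0373, y'=0.0645
  A=0.0827, B=-0.2931, C=(l²−L²−A²−y'²−z²)/(2L)=-0.0225
  γ=atan2(-0.2931,0.0827)=-1.2957;  ψ=arccos(-0.0740)=1.6449;  θ3=γ+ψ≈0.3492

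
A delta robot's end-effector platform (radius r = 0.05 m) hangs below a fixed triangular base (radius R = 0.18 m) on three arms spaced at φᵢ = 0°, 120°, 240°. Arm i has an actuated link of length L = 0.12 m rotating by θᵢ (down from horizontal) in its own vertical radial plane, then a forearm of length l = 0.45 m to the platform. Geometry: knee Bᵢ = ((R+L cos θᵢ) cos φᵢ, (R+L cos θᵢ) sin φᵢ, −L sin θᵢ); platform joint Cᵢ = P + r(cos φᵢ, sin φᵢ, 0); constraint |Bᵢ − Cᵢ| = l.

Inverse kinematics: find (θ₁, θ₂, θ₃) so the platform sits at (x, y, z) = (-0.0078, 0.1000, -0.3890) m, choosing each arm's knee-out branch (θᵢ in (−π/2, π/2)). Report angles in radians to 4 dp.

θ₁ = 0.2617, θ₂ = -0.2621, θ₃ = 0.6104

φ1=0.0° → target in arm frame (-0.0078, 0.1000)
  A cos θ + B sin θ = C:  0.1378·cos θ + -0.3890·sin θ = 0.0325
  γ=atan2(-0.3890,0.1378)=-1.2303;  ψ=arccos(0.0787)=1.4921;  θ1=γ+ψ≈0.2617
rotate P by −φ2: (0.0905, -0.0432, -0.3890)
  e−x'=0.0395;  (l²−L²−(e−x')²−y'²−z²)/2L = 0.1390
  γ=atan2(-0.3890,0.0395)=-1.4696;  ψ=arccos(0.3554)=1.2075;  θ2=γ+ψ≈-0.2621
rotate P by −φ3: (-0.0827, -0.0568, -0.3890)
  A cos θ + B sin θ = C:  0.2127·cos θ + -0.3890·sin θ = -0.0487
  θ3 = atan2(B,A) + arccos(C/0.4434) = 0.6104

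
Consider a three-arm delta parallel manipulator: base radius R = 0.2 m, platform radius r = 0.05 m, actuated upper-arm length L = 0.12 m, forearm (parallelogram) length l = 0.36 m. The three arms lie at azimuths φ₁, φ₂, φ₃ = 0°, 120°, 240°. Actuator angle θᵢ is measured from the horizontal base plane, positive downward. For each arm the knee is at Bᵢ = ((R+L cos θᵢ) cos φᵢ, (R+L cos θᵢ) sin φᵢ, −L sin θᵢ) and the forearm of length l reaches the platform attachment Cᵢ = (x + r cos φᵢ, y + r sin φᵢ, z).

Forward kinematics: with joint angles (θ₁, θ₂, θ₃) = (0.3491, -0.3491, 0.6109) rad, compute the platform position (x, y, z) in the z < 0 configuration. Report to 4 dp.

(-0.0142, 0.0693, -0.2603)

φ1=0.0°: virtual centre (0.2628, 0.0000, -0.0410), radius l
arm 2 at φ=120.0°: ρ2 = 0.2628;  S2 = (-0.1314, 0.2276, 0.0410)
arm 3 at φ=240.0°: ρ3 = 0.2483;  S3 = (-0.1241, -0.2150, -0.0688)
eliminate P² terms by subtracting sphere 1 from 2 and 3
[-0.7883 0.4551 0.1642]·P = 0.0000;  [-0.7738 -0.4301 -0.0556]·P = -0.0043
Cramer: x(z) = 0.0029+0.0656z;  y(z) = 0.0049-0.2472z
into |P−S₁|² = l²: 1.0654z² + 0.0456z + -0.0603 = 0;  Δ = 0.2592;  z = -0.2603 or 0.2176 → z<0 root = -0.2603
x = -0.0142, y = 0.0693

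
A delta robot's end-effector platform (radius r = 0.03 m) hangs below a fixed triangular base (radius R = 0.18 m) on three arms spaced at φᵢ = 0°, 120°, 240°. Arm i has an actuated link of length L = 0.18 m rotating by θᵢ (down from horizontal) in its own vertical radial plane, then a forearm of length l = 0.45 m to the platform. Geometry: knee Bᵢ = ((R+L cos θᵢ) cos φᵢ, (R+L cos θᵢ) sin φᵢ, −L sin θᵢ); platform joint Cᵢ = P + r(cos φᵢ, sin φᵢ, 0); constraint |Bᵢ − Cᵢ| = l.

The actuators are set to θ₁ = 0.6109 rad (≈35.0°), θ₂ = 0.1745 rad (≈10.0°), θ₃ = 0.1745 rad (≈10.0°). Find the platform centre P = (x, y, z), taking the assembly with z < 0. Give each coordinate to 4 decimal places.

S1 = (0.2974·cos0.0°, 0.2974·sin0.0°, -0.1032) = (0.2974, 0.0000, -0.1032)
φ2=120.0°: virtual centre (-0.1636, 0.2834, -0.0313), radius l
S3 = (0.3273·cos240.0°, 0.3273·sin240.0°, -0.0313) = (-0.1636, -0.2834, -0.0313)
|S₂|²−|S₁|² = 0.0089;  |S₃|²−|S₁|² = 0.0089
plane₁₂: -0.9222x+0.5668y+0.1440z = 0.0089
Cramer: x(z) = -0.0097+0.1562z;  y(z) = 0.0000-0.0000z
into |P−S₁|² = l²: 1.0244z² + 0.1106z + -0.0975 = 0;  Δ = 0.4117;  z = -0.3672 or 0.2592 → z<0 root = -0.3672
x = -0.0670, y = 0.0000

(-0.0670, 0.0000, -0.3672)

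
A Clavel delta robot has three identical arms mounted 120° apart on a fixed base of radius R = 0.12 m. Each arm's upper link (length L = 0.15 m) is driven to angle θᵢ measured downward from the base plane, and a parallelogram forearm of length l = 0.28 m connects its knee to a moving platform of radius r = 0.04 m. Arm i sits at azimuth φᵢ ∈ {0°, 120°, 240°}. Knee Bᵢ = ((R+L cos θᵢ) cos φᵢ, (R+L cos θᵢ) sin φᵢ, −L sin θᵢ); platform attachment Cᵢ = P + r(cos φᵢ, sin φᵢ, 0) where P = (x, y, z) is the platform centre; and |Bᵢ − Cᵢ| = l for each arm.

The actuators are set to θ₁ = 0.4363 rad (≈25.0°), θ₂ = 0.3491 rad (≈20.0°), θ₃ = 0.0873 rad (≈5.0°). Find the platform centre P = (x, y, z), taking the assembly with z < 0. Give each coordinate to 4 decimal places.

(-0.0219, -0.0220, -0.2095)

arm 1 at φ=0.0°: (R−r)+L cos θ1 = 0.2159;  centre 1 = (0.2159, 0.0000, -0.0634)
arm 2 at φ=120.0°: (R−r)+L cos θ2 = 0.2210;  centre 2 = (-0.1105, 0.1914, -0.0513)
φ3=240.0°: virtual centre (-0.1147, -0.1987, -0.0131), radius l
eliminate P² terms by subtracting sphere 1 from 2 and 3
linear system: -0.6528x+0.3827y = 0.0008−0.0242z; -0.6613x+-0.3974y = 0.0022−0.1006z
det = 0.5125;  x = -0.0022+0.0939z,  y = -0.0017+0.0970z
sphere 1 gives Az²+Bz+C=0 with A=1.0182, B=0.0855, C=-0.0268;  B²−4AC=0.1164;  roots -0.2095, 0.1255;  negative root z = -0.2095
x = -0.0219, y = -0.0220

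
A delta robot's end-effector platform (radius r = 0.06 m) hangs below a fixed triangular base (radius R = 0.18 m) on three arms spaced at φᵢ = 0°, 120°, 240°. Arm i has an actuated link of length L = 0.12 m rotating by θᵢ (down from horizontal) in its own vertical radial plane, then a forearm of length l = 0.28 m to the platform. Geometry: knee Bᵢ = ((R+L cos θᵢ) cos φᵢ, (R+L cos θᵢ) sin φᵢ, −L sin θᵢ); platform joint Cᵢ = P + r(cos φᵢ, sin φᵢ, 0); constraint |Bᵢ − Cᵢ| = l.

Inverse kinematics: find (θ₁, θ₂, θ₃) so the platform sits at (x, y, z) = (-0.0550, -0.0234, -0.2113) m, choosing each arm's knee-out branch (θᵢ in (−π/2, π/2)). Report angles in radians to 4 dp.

θ₁ = 0.8722, θ₂ = 0.4360, θ₃ = 0.0874

rotate P by −φ1: (-0.0550, -0.0234, -0.2113)
  A=0.1750, B=-0.2113, C=(l²−L²−A²−y'²−z²)/(2L)=-0.0493
  √(A²+B²)=0.2744;  θ1 = -0.8791+1.7513 ≈ 0.8722
arm 2 (φ=120.0°): x'=0.0072, y'=0.0593
  A=0.1128, B=-0.2113, C=(l²−L²−A²−y'²−z²)/(2L)=0.0130
  γ=atan2(-0.2113,0.1128)=-1.0806;  ψ=arccos(0.0542)=1.5166;  θ2=γ+ψ≈0.4360
arm 3 (φ=240.0°): x'=0.0478, y'=-0.0359
  e−x'=0.0722;  (l²−L²−(e−x')²−y'²−z²)/2L = 0.0535
  γ=atan2(-0.2113,0.0722)=-1.2414;  ψ=arccos(0.2396)=1.3288;  θ3=γ+ψ≈0.0874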